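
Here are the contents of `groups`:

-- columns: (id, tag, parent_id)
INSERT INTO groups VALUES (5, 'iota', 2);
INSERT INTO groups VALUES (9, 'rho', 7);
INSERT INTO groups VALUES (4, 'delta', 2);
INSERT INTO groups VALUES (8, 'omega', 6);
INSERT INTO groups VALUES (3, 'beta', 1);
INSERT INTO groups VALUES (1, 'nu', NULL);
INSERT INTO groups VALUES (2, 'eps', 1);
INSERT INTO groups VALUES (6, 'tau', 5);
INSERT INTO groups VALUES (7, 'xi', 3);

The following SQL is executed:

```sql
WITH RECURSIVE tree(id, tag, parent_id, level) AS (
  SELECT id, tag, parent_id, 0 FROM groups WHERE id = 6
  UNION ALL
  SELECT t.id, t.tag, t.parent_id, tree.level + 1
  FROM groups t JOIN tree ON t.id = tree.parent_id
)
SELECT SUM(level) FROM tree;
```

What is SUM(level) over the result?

Base: id=6 (tau), parent_id=5, level 0.
Iteration 1: join on id=5 -> iota (id 5, parent_id=2, level 1).
Iteration 2: join on id=2 -> eps (id 2, parent_id=1, level 2).
Iteration 3: join on id=1 -> nu (id 1, parent_id=NULL, level 3).
Iteration 4: parent_id is NULL; no match; recursion stops.
SUM(level) = 0 + 1 + 2 + 3 = 6.

6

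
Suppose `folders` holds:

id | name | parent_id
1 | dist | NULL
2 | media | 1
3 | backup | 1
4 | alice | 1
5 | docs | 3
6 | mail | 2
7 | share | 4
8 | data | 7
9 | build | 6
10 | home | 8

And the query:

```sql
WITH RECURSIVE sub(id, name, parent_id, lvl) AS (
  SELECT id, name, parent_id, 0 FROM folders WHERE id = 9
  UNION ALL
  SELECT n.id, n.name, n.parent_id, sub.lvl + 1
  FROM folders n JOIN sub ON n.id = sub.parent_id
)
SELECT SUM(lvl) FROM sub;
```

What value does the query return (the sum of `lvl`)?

Base: id=9 (build), parent_id=6, lvl 0.
Iteration 1: join on id=6 -> mail (id 6, parent_id=2, lvl 1).
Iteration 2: join on id=2 -> media (id 2, parent_id=1, lvl 2).
Iteration 3: join on id=1 -> dist (id 1, parent_id=NULL, lvl 3).
Iteration 4: parent_id is NULL; no match; recursion stops.
SUM(lvl) = 0 + 1 + 2 + 3 = 6.

6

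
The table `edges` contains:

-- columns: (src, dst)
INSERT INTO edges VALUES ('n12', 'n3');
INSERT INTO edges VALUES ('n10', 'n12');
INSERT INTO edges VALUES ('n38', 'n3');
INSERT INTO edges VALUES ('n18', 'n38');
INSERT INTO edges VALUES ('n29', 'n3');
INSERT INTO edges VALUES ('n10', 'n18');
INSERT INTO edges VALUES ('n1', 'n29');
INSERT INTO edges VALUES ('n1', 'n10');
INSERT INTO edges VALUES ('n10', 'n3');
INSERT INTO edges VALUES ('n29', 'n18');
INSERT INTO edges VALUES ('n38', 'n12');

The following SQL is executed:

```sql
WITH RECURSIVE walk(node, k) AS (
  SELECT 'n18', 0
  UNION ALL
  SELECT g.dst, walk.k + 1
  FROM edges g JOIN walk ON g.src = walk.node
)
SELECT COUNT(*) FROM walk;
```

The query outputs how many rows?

5

Base: (n18, k=0).
Iteration 1: edges from {n18} -> (n38, k=1).
Iteration 2: edges from {n38} -> (n12, k=2), (n3, k=2).
Iteration 3: edges from {n12,n3} -> (n3, k=3).
Iteration 4: no outgoing edges from {n3}; recursion stops.
Total rows emitted: 5.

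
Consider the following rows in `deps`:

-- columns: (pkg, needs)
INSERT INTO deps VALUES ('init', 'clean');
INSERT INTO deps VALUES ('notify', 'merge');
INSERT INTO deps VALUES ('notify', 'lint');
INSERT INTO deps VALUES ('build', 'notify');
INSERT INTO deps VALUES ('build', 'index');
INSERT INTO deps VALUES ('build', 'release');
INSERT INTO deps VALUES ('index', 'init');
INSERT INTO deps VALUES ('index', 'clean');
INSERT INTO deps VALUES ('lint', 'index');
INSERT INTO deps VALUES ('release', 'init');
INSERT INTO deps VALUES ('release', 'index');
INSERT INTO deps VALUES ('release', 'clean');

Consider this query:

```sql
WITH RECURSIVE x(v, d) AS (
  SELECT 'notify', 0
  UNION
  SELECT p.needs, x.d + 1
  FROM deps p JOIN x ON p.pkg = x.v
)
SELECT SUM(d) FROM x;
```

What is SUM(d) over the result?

Base: (notify, d=0).
Iteration 1: edges from {notify} -> (lint, d=1), (merge, d=1).
Iteration 2: edges from {lint,merge} -> (index, d=2).
Iteration 3: edges from {index} -> (clean, d=3), (init, d=3).
Iteration 4: edges from {clean,init} -> (clean, d=4).
Iteration 5: no outgoing edges from {clean}; recursion stops.
SUM(d) = 0 + 1 + 1 + 2 + 3 + 3 + 4 = 14.

14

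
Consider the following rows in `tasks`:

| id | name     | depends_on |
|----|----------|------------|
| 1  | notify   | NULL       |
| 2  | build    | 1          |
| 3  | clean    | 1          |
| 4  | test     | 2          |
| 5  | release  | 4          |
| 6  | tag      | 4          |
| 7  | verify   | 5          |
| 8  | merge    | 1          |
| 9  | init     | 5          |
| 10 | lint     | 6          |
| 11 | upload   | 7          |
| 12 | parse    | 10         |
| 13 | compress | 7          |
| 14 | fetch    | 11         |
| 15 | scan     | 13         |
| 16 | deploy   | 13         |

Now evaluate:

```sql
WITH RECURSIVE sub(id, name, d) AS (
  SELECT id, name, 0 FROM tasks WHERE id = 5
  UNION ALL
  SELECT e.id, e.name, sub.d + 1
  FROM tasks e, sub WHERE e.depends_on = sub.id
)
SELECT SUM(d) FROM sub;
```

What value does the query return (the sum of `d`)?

15

Base: id=5 (release) at d 0.
Iteration 1: rows with depends_on in {5} -> verify (id 7, d 1), init (id 9, d 1).
Iteration 2: rows with depends_on in {7,9} -> upload (id 11, d 2), compress (id 13, d 2).
Iteration 3: rows with depends_on in {11,13} -> fetch (id 14, d 3), scan (id 15, d 3), deploy (id 16, d 3).
Iteration 4: no rows with depends_on in {14,15,16}; recursion stops.
SUM(d) = 0 + 1 + 1 + 2 + 2 + 3 + 3 + 3 = 15.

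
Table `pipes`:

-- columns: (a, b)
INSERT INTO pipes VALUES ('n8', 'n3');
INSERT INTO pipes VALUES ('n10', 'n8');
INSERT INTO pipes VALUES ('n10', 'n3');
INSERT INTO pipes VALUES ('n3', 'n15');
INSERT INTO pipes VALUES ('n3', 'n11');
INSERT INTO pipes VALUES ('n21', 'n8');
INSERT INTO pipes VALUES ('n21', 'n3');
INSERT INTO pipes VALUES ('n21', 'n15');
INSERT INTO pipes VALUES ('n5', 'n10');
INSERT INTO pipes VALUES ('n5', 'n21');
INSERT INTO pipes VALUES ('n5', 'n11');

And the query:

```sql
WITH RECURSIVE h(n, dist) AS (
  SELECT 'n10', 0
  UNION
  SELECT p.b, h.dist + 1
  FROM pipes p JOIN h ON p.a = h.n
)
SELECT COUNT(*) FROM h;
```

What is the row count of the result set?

Base: (n10, dist=0).
Iteration 1: edges from {n10} -> (n3, dist=1), (n8, dist=1).
Iteration 2: edges from {n3,n8} -> (n11, dist=2), (n15, dist=2), (n3, dist=2).
Iteration 3: edges from {n11,n15,n3} -> (n11, dist=3), (n15, dist=3).
Iteration 4: no outgoing edges from {n11,n15}; recursion stops.
Total rows emitted: 8.

8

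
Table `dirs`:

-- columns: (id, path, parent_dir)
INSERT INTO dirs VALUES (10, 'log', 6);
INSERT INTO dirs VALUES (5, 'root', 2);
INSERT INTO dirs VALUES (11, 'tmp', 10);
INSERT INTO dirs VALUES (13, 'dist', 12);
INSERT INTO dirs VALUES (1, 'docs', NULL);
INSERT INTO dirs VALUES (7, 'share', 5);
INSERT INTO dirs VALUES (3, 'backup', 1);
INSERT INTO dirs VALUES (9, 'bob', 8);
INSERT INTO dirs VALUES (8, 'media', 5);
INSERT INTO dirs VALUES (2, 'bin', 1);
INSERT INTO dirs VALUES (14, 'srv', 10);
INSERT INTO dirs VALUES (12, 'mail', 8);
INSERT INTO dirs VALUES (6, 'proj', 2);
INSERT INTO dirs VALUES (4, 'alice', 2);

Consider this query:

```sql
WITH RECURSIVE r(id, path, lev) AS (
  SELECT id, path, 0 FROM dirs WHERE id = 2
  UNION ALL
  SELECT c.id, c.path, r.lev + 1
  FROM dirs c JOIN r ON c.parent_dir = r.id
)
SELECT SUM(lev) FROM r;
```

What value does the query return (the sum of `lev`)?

25

Base: id=2 (bin) at lev 0.
Iteration 1: rows with parent_dir in {2} -> alice (id 4, lev 1), root (id 5, lev 1), proj (id 6, lev 1).
Iteration 2: rows with parent_dir in {4,5,6} -> share (id 7, lev 2), media (id 8, lev 2), log (id 10, lev 2).
Iteration 3: rows with parent_dir in {7,8,10} -> bob (id 9, lev 3), tmp (id 11, lev 3), mail (id 12, lev 3), srv (id 14, lev 3).
Iteration 4: rows with parent_dir in {9,11,12,14} -> dist (id 13, lev 4).
Iteration 5: no rows with parent_dir in {13}; recursion stops.
SUM(lev) = 0 + 1 + 1 + 1 + 2 + 2 + 2 + 3 + 3 + 3 + 3 + 4 = 25.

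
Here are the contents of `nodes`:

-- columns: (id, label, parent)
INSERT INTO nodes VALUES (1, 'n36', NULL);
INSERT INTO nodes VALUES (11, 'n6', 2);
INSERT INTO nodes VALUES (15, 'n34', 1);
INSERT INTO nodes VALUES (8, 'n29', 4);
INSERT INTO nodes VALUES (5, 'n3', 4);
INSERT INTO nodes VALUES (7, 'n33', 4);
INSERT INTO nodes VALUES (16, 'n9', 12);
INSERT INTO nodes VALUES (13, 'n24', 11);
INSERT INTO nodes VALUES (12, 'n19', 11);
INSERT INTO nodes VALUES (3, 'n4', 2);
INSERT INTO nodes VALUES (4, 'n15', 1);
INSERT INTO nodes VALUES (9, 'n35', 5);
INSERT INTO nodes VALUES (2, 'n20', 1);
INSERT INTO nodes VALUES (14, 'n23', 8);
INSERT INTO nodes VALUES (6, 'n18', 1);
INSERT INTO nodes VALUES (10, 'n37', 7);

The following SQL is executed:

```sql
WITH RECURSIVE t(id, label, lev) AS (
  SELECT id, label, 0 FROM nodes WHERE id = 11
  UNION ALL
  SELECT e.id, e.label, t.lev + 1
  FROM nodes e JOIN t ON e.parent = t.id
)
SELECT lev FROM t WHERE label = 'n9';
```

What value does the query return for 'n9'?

2

Base: id=11 (n6) at lev 0.
Iteration 1: rows with parent in {11} -> n19 (id 12, lev 1), n24 (id 13, lev 1).
Iteration 2: rows with parent in {12,13} -> n9 (id 16, lev 2).
Iteration 3: no rows with parent in {16}; recursion stops.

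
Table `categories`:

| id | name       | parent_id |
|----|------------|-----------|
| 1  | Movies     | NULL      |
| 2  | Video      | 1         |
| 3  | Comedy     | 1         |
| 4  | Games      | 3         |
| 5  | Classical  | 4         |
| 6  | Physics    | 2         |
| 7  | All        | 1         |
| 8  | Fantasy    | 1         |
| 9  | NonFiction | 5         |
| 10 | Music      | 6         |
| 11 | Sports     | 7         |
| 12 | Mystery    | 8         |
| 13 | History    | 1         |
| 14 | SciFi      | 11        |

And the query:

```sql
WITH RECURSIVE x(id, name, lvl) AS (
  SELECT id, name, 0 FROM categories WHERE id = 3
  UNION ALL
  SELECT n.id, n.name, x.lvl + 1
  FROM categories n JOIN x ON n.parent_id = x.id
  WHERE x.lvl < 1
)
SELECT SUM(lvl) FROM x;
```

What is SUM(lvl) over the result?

1

Base: id=3 (Comedy) at lvl 0.
Iteration 1: rows with parent_id in {3} -> Games (id 4, lvl 1).
Iteration 2: lvl < 1 fails for all current rows; recursion stops.
SUM(lvl) = 0 + 1 = 1.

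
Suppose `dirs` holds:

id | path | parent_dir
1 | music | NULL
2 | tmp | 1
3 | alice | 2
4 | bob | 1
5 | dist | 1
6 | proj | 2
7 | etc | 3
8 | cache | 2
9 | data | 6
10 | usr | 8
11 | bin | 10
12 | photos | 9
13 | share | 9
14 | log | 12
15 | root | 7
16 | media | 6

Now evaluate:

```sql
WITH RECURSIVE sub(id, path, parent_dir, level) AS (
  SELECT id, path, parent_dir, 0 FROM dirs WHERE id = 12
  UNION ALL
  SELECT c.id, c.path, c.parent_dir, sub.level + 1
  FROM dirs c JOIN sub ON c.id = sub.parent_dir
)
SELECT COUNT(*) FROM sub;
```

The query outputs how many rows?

5

Base: id=12 (photos), parent_dir=9, level 0.
Iteration 1: join on id=9 -> data (id 9, parent_dir=6, level 1).
Iteration 2: join on id=6 -> proj (id 6, parent_dir=2, level 2).
Iteration 3: join on id=2 -> tmp (id 2, parent_dir=1, level 3).
Iteration 4: join on id=1 -> music (id 1, parent_dir=NULL, level 4).
Iteration 5: parent_dir is NULL; no match; recursion stops.
Total rows emitted: 5.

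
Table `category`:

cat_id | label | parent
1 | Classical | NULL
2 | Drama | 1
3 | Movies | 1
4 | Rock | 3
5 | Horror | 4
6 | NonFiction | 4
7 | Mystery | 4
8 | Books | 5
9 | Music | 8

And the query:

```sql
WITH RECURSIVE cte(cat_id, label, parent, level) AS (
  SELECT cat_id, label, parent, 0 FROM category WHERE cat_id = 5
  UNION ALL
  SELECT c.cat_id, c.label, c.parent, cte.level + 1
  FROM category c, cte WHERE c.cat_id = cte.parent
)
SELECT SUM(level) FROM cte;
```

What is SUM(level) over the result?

6

Base: cat_id=5 (Horror), parent=4, level 0.
Iteration 1: join on cat_id=4 -> Rock (id 4, parent=3, level 1).
Iteration 2: join on cat_id=3 -> Movies (id 3, parent=1, level 2).
Iteration 3: join on cat_id=1 -> Classical (id 1, parent=NULL, level 3).
Iteration 4: parent is NULL; no match; recursion stops.
SUM(level) = 0 + 1 + 2 + 3 = 6.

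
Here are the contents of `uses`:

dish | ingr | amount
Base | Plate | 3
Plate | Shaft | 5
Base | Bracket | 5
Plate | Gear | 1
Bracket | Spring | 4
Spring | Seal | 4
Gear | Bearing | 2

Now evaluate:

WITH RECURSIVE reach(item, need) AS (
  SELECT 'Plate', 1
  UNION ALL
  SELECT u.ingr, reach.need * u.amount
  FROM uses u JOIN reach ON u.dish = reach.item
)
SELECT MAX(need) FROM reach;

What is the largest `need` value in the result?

5

Base: (Plate, need=1).
Iteration 1: components of {Plate} -> Gear = 1*1 = 1, Shaft = 1*5 = 5.
Iteration 2: components of {Gear,Shaft} -> Bearing = 1*2 = 2.
Iteration 3: no further components; recursion stops.
need values: 1, 5, 1, 2; the maximum is 5.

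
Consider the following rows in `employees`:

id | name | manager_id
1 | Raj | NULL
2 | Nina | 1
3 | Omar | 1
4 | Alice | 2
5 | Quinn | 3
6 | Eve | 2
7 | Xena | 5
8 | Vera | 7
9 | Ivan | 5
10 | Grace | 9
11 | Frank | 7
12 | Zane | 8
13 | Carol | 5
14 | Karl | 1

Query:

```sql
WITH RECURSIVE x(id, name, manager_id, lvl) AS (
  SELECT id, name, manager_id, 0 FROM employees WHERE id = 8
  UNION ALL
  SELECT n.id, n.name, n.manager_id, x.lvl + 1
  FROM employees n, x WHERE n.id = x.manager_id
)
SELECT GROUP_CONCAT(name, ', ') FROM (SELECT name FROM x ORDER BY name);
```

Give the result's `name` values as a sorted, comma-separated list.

Omar, Quinn, Raj, Vera, Xena

Base: id=8 (Vera), manager_id=7, lvl 0.
Iteration 1: join on id=7 -> Xena (id 7, manager_id=5, lvl 1).
Iteration 2: join on id=5 -> Quinn (id 5, manager_id=3, lvl 2).
Iteration 3: join on id=3 -> Omar (id 3, manager_id=1, lvl 3).
Iteration 4: join on id=1 -> Raj (id 1, manager_id=NULL, lvl 4).
Iteration 5: manager_id is NULL; no match; recursion stops.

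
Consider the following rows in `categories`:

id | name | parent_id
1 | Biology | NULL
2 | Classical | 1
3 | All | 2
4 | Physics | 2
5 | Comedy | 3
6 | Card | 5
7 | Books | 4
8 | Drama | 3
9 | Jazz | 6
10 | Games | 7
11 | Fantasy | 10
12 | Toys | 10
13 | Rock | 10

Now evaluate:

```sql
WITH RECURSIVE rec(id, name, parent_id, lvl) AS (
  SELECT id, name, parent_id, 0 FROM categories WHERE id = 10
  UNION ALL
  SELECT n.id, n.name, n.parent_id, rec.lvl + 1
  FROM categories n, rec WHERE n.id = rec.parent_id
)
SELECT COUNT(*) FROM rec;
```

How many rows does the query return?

5

Base: id=10 (Games), parent_id=7, lvl 0.
Iteration 1: join on id=7 -> Books (id 7, parent_id=4, lvl 1).
Iteration 2: join on id=4 -> Physics (id 4, parent_id=2, lvl 2).
Iteration 3: join on id=2 -> Classical (id 2, parent_id=1, lvl 3).
Iteration 4: join on id=1 -> Biology (id 1, parent_id=NULL, lvl 4).
Iteration 5: parent_id is NULL; no match; recursion stops.
Total rows emitted: 5.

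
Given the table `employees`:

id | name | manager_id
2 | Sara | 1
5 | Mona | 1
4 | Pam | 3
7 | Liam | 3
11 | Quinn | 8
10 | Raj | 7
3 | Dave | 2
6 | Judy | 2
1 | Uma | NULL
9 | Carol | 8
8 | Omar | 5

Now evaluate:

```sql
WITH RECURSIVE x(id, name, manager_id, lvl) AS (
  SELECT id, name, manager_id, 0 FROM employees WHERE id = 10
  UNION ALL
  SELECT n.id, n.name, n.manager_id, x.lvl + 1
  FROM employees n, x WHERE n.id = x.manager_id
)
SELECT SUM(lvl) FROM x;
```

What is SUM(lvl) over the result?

10

Base: id=10 (Raj), manager_id=7, lvl 0.
Iteration 1: join on id=7 -> Liam (id 7, manager_id=3, lvl 1).
Iteration 2: join on id=3 -> Dave (id 3, manager_id=2, lvl 2).
Iteration 3: join on id=2 -> Sara (id 2, manager_id=1, lvl 3).
Iteration 4: join on id=1 -> Uma (id 1, manager_id=NULL, lvl 4).
Iteration 5: manager_id is NULL; no match; recursion stops.
SUM(lvl) = 0 + 1 + 2 + 3 + 4 = 10.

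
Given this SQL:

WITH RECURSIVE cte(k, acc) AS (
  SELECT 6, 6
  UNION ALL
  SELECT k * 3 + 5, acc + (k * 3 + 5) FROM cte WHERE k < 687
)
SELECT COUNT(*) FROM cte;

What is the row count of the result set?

6

Base: k=6, acc=6.
Iteration 1: 6 < 687 holds -> k = 6 * 3 + 5 = 23, acc = 6 + 23 = 29.
Iteration 2: 23 < 687 holds -> k = 23 * 3 + 5 = 74, acc = 29 + 74 = 103.
Iteration 3: 74 < 687 holds -> k = 74 * 3 + 5 = 227, acc = 103 + 227 = 330.
Iteration 4: 227 < 687 holds -> k = 227 * 3 + 5 = 686, acc = 330 + 686 = 1016.
Iteration 5: 686 < 687 holds -> k = 686 * 3 + 5 = 2063, acc = 1016 + 2063 = 3079.
Iteration 6: 2063 < 687 fails; recursion stops.
Total rows emitted: 6.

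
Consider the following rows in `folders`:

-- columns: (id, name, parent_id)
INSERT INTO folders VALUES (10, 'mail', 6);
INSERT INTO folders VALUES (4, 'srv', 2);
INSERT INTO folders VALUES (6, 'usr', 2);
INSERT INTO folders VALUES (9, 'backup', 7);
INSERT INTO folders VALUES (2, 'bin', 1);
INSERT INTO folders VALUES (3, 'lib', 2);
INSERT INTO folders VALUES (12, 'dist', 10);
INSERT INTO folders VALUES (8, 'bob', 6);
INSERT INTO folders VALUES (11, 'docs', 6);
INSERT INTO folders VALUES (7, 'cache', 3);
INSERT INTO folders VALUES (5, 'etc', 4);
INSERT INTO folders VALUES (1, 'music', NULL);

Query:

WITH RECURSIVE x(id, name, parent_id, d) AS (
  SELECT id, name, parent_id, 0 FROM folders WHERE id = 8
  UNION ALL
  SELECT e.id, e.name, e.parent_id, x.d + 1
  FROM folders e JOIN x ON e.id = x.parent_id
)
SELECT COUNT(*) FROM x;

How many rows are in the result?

Base: id=8 (bob), parent_id=6, d 0.
Iteration 1: join on id=6 -> usr (id 6, parent_id=2, d 1).
Iteration 2: join on id=2 -> bin (id 2, parent_id=1, d 2).
Iteration 3: join on id=1 -> music (id 1, parent_id=NULL, d 3).
Iteration 4: parent_id is NULL; no match; recursion stops.
Total rows emitted: 4.

4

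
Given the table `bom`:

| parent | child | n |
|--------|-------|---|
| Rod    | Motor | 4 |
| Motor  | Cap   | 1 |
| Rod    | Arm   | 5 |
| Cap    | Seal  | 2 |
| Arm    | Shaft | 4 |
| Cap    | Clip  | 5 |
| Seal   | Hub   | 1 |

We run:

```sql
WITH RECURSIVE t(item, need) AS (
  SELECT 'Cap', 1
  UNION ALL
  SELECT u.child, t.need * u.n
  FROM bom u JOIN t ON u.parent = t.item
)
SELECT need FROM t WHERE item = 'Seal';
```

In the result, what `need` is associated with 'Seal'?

2

Base: (Cap, need=1).
Iteration 1: components of {Cap} -> Clip = 1*5 = 5, Seal = 1*2 = 2.
Iteration 2: components of {Clip,Seal} -> Hub = 2*1 = 2.
Iteration 3: no further components; recursion stops.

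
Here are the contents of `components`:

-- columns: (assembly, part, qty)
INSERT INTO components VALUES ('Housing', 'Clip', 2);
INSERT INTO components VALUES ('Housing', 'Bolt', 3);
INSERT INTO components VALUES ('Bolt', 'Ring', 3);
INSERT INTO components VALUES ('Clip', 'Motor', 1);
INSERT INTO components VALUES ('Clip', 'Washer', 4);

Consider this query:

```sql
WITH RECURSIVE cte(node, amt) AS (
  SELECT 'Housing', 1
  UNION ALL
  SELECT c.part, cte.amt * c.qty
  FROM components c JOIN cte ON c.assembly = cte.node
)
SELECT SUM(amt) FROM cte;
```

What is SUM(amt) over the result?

Base: (Housing, amt=1).
Iteration 1: components of {Housing} -> Bolt = 1*3 = 3, Clip = 1*2 = 2.
Iteration 2: components of {Bolt,Clip} -> Motor = 2*1 = 2, Ring = 3*3 = 9, Washer = 2*4 = 8.
Iteration 3: no further components; recursion stops.
SUM(amt) = 1 + 2 + 3 + 2 + 8 + 9 = 25.

25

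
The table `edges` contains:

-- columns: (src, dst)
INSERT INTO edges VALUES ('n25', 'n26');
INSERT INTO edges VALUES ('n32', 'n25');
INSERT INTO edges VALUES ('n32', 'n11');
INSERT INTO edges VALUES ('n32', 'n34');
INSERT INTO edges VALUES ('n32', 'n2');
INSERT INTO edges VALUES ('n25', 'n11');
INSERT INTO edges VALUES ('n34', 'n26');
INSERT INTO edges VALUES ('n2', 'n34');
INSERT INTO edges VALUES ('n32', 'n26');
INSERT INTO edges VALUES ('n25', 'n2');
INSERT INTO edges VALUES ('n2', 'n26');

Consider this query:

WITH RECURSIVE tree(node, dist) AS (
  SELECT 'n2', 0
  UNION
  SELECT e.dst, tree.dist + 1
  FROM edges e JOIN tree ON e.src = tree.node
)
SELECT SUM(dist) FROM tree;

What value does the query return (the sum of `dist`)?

Base: (n2, dist=0).
Iteration 1: edges from {n2} -> (n26, dist=1), (n34, dist=1).
Iteration 2: edges from {n26,n34} -> (n26, dist=2).
Iteration 3: no outgoing edges from {n26}; recursion stops.
SUM(dist) = 0 + 1 + 1 + 2 = 4.

4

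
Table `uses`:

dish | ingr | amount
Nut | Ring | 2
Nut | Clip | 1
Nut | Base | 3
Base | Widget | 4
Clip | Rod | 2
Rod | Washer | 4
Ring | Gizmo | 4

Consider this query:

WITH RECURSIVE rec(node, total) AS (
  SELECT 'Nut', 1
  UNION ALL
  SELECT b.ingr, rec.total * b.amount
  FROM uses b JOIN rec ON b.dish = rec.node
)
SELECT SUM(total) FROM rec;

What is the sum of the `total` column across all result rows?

Base: (Nut, total=1).
Iteration 1: components of {Nut} -> Base = 1*3 = 3, Clip = 1*1 = 1, Ring = 1*2 = 2.
Iteration 2: components of {Base,Clip,Ring} -> Gizmo = 2*4 = 8, Rod = 1*2 = 2, Widget = 3*4 = 12.
Iteration 3: components of {Gizmo,Rod,Widget} -> Washer = 2*4 = 8.
Iteration 4: no further components; recursion stops.
SUM(total) = 1 + 2 + 1 + 3 + 8 + 2 + 12 + 8 = 37.

37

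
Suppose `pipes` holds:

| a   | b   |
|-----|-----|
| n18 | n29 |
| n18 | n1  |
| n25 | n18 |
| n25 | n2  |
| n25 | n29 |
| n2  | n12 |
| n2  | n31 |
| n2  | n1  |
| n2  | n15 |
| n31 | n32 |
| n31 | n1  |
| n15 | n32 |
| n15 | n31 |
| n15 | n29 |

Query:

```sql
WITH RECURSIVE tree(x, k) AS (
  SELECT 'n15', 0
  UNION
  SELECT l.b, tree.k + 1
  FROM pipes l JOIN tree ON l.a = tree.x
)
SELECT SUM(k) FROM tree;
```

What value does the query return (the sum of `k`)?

7

Base: (n15, k=0).
Iteration 1: edges from {n15} -> (n29, k=1), (n31, k=1), (n32, k=1).
Iteration 2: edges from {n29,n31,n32} -> (n1, k=2), (n32, k=2).
Iteration 3: no outgoing edges from {n1,n32}; recursion stops.
SUM(k) = 0 + 1 + 1 + 1 + 2 + 2 = 7.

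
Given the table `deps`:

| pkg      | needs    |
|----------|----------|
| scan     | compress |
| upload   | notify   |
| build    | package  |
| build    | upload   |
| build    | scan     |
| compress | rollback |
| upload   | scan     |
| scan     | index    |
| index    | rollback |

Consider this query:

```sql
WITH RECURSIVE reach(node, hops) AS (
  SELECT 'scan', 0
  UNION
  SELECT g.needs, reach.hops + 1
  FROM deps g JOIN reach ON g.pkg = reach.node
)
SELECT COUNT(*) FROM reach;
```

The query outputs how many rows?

4

Base: (scan, hops=0).
Iteration 1: edges from {scan} -> (compress, hops=1), (index, hops=1).
Iteration 2: edges from {compress,index} -> (rollback, hops=2). [UNION drops 1 duplicate row(s)]
Iteration 3: no outgoing edges from {rollback}; recursion stops.
Total rows emitted: 4.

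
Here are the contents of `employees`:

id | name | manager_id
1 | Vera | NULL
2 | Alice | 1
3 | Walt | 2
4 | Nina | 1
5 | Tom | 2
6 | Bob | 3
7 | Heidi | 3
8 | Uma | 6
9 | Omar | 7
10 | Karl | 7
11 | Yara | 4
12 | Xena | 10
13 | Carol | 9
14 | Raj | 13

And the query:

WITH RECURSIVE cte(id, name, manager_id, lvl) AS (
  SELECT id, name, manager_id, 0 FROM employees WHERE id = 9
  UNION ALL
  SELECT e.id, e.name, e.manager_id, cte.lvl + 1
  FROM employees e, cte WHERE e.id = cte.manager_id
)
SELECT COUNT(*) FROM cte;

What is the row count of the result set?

Base: id=9 (Omar), manager_id=7, lvl 0.
Iteration 1: join on id=7 -> Heidi (id 7, manager_id=3, lvl 1).
Iteration 2: join on id=3 -> Walt (id 3, manager_id=2, lvl 2).
Iteration 3: join on id=2 -> Alice (id 2, manager_id=1, lvl 3).
Iteration 4: join on id=1 -> Vera (id 1, manager_id=NULL, lvl 4).
Iteration 5: manager_id is NULL; no match; recursion stops.
Total rows emitted: 5.

5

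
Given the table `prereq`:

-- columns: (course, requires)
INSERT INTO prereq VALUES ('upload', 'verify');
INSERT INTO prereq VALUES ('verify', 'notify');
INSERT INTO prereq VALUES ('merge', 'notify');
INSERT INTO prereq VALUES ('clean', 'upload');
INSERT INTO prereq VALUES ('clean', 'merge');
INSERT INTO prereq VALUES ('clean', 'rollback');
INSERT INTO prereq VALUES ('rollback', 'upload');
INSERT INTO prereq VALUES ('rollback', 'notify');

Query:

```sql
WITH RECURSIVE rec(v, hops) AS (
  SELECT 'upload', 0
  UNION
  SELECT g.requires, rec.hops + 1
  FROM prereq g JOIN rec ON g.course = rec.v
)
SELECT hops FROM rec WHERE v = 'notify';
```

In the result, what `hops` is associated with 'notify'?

Base: (upload, hops=0).
Iteration 1: edges from {upload} -> (verify, hops=1).
Iteration 2: edges from {verify} -> (notify, hops=2).
Iteration 3: no outgoing edges from {notify}; recursion stops.

2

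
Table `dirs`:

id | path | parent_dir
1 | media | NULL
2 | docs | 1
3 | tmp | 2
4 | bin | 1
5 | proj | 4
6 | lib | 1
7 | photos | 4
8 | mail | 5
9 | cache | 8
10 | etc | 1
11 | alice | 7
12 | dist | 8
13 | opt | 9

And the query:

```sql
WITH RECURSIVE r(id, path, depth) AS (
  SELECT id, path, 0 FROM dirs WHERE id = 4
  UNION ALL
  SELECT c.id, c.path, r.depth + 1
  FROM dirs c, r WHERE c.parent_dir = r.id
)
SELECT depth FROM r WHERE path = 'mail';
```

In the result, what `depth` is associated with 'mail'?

Base: id=4 (bin) at depth 0.
Iteration 1: rows with parent_dir in {4} -> proj (id 5, depth 1), photos (id 7, depth 1).
Iteration 2: rows with parent_dir in {5,7} -> mail (id 8, depth 2), alice (id 11, depth 2).
Iteration 3: rows with parent_dir in {8,11} -> cache (id 9, depth 3), dist (id 12, depth 3).
Iteration 4: rows with parent_dir in {9,12} -> opt (id 13, depth 4).
Iteration 5: no rows with parent_dir in {13}; recursion stops.

2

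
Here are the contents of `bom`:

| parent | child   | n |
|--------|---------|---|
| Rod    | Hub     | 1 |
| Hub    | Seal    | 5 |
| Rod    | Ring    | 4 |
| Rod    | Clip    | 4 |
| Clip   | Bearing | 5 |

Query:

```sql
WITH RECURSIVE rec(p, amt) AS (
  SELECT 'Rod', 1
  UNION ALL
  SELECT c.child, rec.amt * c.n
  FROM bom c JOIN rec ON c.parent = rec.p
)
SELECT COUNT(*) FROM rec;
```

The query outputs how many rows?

Base: (Rod, amt=1).
Iteration 1: components of {Rod} -> Clip = 1*4 = 4, Hub = 1*1 = 1, Ring = 1*4 = 4.
Iteration 2: components of {Clip,Hub,Ring} -> Bearing = 4*5 = 20, Seal = 1*5 = 5.
Iteration 3: no further components; recursion stops.
Total rows emitted: 6.

6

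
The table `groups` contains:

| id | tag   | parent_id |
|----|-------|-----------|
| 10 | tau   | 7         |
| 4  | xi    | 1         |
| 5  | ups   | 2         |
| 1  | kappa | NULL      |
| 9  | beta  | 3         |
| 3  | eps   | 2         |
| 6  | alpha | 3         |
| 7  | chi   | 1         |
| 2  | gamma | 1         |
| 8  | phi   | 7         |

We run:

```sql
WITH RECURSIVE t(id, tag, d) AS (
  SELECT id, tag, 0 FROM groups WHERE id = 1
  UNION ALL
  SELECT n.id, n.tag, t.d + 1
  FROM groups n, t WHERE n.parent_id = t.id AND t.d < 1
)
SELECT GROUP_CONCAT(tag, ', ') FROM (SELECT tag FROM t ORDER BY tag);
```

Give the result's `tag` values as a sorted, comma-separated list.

chi, gamma, kappa, xi

Base: id=1 (kappa) at d 0.
Iteration 1: rows with parent_id in {1} -> gamma (id 2, d 1), xi (id 4, d 1), chi (id 7, d 1).
Iteration 2: d < 1 fails for all current rows; recursion stops.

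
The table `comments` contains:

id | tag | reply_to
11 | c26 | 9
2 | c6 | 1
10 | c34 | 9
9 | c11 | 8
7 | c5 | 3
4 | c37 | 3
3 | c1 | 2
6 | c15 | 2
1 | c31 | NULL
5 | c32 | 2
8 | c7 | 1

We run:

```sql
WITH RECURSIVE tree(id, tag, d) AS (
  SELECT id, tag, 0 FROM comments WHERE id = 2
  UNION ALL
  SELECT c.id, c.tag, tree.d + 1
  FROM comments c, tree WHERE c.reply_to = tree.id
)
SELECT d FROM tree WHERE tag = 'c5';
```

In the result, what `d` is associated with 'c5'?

Base: id=2 (c6) at d 0.
Iteration 1: rows with reply_to in {2} -> c1 (id 3, d 1), c32 (id 5, d 1), c15 (id 6, d 1).
Iteration 2: rows with reply_to in {3,5,6} -> c37 (id 4, d 2), c5 (id 7, d 2).
Iteration 3: no rows with reply_to in {4,7}; recursion stops.

2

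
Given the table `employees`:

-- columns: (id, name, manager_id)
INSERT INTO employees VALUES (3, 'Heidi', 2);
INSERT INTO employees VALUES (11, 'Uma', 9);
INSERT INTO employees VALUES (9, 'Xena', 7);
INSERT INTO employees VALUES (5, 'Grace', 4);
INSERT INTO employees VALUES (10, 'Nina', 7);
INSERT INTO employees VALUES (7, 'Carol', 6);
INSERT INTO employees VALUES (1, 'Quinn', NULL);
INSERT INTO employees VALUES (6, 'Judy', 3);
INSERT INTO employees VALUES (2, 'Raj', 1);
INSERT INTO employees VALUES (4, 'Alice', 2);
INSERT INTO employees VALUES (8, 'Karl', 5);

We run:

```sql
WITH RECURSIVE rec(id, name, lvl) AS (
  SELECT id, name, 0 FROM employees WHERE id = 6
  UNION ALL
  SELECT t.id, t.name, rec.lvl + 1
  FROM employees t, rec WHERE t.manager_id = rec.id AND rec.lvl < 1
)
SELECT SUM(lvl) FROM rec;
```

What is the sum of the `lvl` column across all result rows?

1

Base: id=6 (Judy) at lvl 0.
Iteration 1: rows with manager_id in {6} -> Carol (id 7, lvl 1).
Iteration 2: lvl < 1 fails for all current rows; recursion stops.
SUM(lvl) = 0 + 1 = 1.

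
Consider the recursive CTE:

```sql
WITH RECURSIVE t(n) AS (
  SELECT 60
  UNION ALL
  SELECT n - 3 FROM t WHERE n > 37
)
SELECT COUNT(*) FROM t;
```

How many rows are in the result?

9

Base: n=60.
Iteration 1: 60 > 37 holds -> n = 60 - 3 = 57.
Iteration 2: 57 > 37 holds -> n = 57 - 3 = 54.
Iteration 3: 54 > 37 holds -> n = 54 - 3 = 51.
Iteration 4: 51 > 37 holds -> n = 51 - 3 = 48.
Iteration 5: 48 > 37 holds -> n = 48 - 3 = 45.
Iteration 6: 45 > 37 holds -> n = 45 - 3 = 42.
Iteration 7: 42 > 37 holds -> n = 42 - 3 = 39.
Iteration 8: 39 > 37 holds -> n = 39 - 3 = 36.
Iteration 9: 36 > 37 fails; recursion stops.
Total rows emitted: 9.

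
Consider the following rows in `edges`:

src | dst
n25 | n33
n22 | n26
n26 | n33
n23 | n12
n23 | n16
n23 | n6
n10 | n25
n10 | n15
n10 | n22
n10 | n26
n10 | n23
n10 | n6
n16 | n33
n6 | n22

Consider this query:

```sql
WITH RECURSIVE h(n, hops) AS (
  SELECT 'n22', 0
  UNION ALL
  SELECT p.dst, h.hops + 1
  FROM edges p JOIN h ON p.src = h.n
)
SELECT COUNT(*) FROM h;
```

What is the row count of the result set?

Base: (n22, hops=0).
Iteration 1: edges from {n22} -> (n26, hops=1).
Iteration 2: edges from {n26} -> (n33, hops=2).
Iteration 3: no outgoing edges from {n33}; recursion stops.
Total rows emitted: 3.

3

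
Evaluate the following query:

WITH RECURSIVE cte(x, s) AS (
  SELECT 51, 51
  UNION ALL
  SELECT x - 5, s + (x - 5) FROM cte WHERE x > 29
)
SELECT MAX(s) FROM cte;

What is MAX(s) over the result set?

Base: x=51, s=51.
Iteration 1: 51 > 29 holds -> x = 51 - 5 = 46, s = 51 + 46 = 97.
Iteration 2: 46 > 29 holds -> x = 46 - 5 = 41, s = 97 + 41 = 138.
Iteration 3: 41 > 29 holds -> x = 41 - 5 = 36, s = 138 + 36 = 174.
Iteration 4: 36 > 29 holds -> x = 36 - 5 = 31, s = 174 + 31 = 205.
Iteration 5: 31 > 29 holds -> x = 31 - 5 = 26, s = 205 + 26 = 231.
Iteration 6: 26 > 29 fails; recursion stops.
s values: 51, 97, 138, 174, 205, 231; the maximum is 231.

231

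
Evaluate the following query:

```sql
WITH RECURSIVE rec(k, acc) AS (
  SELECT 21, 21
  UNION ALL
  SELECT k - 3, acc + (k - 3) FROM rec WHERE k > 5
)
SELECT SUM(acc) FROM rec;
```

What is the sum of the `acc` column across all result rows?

Base: k=21, acc=21.
Iteration 1: 21 > 5 holds -> k = 21 - 3 = 18, acc = 21 + 18 = 39.
Iteration 2: 18 > 5 holds -> k = 18 - 3 = 15, acc = 39 + 15 = 54.
Iteration 3: 15 > 5 holds -> k = 15 - 3 = 12, acc = 54 + 12 = 66.
Iteration 4: 12 > 5 holds -> k = 12 - 3 = 9, acc = 66 + 9 = 75.
Iteration 5: 9 > 5 holds -> k = 9 - 3 = 6, acc = 75 + 6 = 81.
Iteration 6: 6 > 5 holds -> k = 6 - 3 = 3, acc = 81 + 3 = 84.
Iteration 7: 3 > 5 fails; recursion stops.
SUM(acc) = 21 + 39 + 54 + 66 + 75 + 81 + 84 = 420.

420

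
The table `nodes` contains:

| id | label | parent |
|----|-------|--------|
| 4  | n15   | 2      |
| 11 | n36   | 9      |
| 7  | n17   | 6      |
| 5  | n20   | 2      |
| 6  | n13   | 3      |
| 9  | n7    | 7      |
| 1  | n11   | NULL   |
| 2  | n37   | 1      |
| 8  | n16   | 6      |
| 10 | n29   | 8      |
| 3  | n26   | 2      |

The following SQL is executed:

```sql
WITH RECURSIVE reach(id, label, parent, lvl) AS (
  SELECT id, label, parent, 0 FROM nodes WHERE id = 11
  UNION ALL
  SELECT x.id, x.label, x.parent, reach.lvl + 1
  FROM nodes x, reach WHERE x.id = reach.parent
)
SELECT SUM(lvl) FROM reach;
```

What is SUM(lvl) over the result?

Base: id=11 (n36), parent=9, lvl 0.
Iteration 1: join on id=9 -> n7 (id 9, parent=7, lvl 1).
Iteration 2: join on id=7 -> n17 (id 7, parent=6, lvl 2).
Iteration 3: join on id=6 -> n13 (id 6, parent=3, lvl 3).
Iteration 4: join on id=3 -> n26 (id 3, parent=2, lvl 4).
Iteration 5: join on id=2 -> n37 (id 2, parent=1, lvl 5).
Iteration 6: join on id=1 -> n11 (id 1, parent=NULL, lvl 6).
Iteration 7: parent is NULL; no match; recursion stops.
SUM(lvl) = 0 + 1 + 2 + 3 + 4 + 5 + 6 = 21.

21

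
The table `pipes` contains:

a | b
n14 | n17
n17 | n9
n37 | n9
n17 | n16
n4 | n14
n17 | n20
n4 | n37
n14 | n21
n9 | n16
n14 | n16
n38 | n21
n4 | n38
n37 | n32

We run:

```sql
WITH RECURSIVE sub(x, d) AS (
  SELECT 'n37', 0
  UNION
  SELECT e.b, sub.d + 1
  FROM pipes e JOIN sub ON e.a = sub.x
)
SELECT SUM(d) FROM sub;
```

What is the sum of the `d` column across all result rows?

Base: (n37, d=0).
Iteration 1: edges from {n37} -> (n32, d=1), (n9, d=1).
Iteration 2: edges from {n32,n9} -> (n16, d=2).
Iteration 3: no outgoing edges from {n16}; recursion stops.
SUM(d) = 0 + 1 + 1 + 2 = 4.

4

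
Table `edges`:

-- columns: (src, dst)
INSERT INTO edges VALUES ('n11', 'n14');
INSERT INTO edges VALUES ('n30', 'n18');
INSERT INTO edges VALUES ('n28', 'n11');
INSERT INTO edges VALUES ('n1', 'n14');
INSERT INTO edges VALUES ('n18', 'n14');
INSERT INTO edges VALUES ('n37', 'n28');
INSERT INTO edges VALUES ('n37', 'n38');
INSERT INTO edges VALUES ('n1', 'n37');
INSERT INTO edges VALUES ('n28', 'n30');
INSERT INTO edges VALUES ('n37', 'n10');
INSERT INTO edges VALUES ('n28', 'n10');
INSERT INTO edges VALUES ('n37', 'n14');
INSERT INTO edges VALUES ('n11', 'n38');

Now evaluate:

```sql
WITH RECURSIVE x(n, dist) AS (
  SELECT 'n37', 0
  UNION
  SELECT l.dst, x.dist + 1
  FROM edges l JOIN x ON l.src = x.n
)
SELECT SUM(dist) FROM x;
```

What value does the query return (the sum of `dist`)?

Base: (n37, dist=0).
Iteration 1: edges from {n37} -> (n10, dist=1), (n14, dist=1), (n28, dist=1), (n38, dist=1).
Iteration 2: edges from {n10,n14,n28,n38} -> (n10, dist=2), (n11, dist=2), (n30, dist=2).
Iteration 3: edges from {n10,n11,n30} -> (n14, dist=3), (n18, dist=3), (n38, dist=3).
Iteration 4: edges from {n14,n18,n38} -> (n14, dist=4).
Iteration 5: no outgoing edges from {n14}; recursion stops.
SUM(dist) = 0 + 1 + 1 + 1 + 1 + 2 + 2 + 2 + 3 + 3 + 3 + 4 = 23.

23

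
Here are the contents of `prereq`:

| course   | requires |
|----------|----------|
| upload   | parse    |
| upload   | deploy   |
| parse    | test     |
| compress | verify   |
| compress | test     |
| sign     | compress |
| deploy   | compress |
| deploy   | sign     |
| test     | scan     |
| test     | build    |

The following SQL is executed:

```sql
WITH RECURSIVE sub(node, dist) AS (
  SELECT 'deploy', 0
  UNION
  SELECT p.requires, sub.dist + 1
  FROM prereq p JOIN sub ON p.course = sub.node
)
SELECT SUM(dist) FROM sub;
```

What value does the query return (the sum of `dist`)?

Base: (deploy, dist=0).
Iteration 1: edges from {deploy} -> (compress, dist=1), (sign, dist=1).
Iteration 2: edges from {compress,sign} -> (compress, dist=2), (test, dist=2), (verify, dist=2).
Iteration 3: edges from {compress,test,verify} -> (build, dist=3), (scan, dist=3), (test, dist=3), (verify, dist=3).
Iteration 4: edges from {build,scan,test,verify} -> (build, dist=4), (scan, dist=4).
Iteration 5: no outgoing edges from {build,scan}; recursion stops.
SUM(dist) = 0 + 1 + 1 + 2 + 2 + 2 + 3 + 3 + 3 + 3 + 4 + 4 = 28.

28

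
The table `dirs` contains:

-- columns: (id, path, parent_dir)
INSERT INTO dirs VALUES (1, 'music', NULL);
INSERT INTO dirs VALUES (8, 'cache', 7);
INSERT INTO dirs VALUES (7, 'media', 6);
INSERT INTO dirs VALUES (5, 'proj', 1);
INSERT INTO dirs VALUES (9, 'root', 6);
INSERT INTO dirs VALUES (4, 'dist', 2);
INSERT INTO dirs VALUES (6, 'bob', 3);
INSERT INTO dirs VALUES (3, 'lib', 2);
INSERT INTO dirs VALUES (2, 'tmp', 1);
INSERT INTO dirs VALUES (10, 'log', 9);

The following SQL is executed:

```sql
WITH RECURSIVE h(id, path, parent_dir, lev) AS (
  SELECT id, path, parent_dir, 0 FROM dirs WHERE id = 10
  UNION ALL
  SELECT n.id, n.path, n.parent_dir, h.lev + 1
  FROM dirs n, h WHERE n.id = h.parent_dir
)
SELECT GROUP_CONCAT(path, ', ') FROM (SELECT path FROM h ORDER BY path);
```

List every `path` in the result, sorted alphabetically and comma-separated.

Base: id=10 (log), parent_dir=9, lev 0.
Iteration 1: join on id=9 -> root (id 9, parent_dir=6, lev 1).
Iteration 2: join on id=6 -> bob (id 6, parent_dir=3, lev 2).
Iteration 3: join on id=3 -> lib (id 3, parent_dir=2, lev 3).
Iteration 4: join on id=2 -> tmp (id 2, parent_dir=1, lev 4).
Iteration 5: join on id=1 -> music (id 1, parent_dir=NULL, lev 5).
Iteration 6: parent_dir is NULL; no match; recursion stops.

bob, lib, log, music, root, tmp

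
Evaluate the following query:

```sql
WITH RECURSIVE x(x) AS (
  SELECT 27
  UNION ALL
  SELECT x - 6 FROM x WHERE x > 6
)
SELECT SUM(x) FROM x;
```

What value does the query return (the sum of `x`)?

Base: x=27.
Iteration 1: 27 > 6 holds -> x = 27 - 6 = 21.
Iteration 2: 21 > 6 holds -> x = 21 - 6 = 15.
Iteration 3: 15 > 6 holds -> x = 15 - 6 = 9.
Iteration 4: 9 > 6 holds -> x = 9 - 6 = 3.
Iteration 5: 3 > 6 fails; recursion stops.
SUM(x) = 27 + 21 + 15 + 9 + 3 = 75.

75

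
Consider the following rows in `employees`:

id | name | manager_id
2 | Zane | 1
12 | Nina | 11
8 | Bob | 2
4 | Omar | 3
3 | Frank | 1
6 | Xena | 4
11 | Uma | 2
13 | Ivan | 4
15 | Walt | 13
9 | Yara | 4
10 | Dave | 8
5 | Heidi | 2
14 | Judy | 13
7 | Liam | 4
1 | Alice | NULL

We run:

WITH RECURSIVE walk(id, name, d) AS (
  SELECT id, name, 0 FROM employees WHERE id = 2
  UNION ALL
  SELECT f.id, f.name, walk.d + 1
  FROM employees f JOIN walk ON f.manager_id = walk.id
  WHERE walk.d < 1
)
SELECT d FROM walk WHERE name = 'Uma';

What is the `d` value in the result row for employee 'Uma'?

1

Base: id=2 (Zane) at d 0.
Iteration 1: rows with manager_id in {2} -> Heidi (id 5, d 1), Bob (id 8, d 1), Uma (id 11, d 1).
Iteration 2: d < 1 fails for all current rows; recursion stops.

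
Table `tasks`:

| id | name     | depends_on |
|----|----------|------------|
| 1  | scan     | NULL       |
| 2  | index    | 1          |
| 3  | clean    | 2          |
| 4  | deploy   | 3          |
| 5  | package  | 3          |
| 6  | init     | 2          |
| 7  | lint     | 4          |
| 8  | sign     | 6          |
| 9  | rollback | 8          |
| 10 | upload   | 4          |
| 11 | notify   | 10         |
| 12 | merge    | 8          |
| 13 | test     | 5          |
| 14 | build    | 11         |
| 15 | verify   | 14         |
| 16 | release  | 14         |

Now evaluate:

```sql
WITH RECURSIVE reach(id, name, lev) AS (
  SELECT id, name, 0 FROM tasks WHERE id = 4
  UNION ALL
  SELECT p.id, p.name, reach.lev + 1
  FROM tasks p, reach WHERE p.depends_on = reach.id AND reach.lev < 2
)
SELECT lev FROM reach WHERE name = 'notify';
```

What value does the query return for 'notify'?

Base: id=4 (deploy) at lev 0.
Iteration 1: rows with depends_on in {4} -> lint (id 7, lev 1), upload (id 10, lev 1).
Iteration 2: rows with depends_on in {7,10} -> notify (id 11, lev 2).
Iteration 3: lev < 2 fails for all current rows; recursion stops.

2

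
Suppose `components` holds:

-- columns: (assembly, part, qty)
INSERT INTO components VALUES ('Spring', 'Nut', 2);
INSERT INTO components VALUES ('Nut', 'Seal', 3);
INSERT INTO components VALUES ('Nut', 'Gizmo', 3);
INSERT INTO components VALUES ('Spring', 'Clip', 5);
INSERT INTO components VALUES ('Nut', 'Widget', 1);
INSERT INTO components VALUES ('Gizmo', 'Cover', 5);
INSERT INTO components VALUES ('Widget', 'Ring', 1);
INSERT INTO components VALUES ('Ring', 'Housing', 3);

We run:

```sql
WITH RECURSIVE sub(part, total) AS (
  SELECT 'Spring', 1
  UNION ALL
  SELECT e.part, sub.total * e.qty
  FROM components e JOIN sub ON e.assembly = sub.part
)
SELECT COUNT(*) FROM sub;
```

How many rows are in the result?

9

Base: (Spring, total=1).
Iteration 1: components of {Spring} -> Clip = 1*5 = 5, Nut = 1*2 = 2.
Iteration 2: components of {Clip,Nut} -> Gizmo = 2*3 = 6, Seal = 2*3 = 6, Widget = 2*1 = 2.
Iteration 3: components of {Gizmo,Seal,Widget} -> Cover = 6*5 = 30, Ring = 2*1 = 2.
Iteration 4: components of {Cover,Ring} -> Housing = 2*3 = 6.
Iteration 5: no further components; recursion stops.
Total rows emitted: 9.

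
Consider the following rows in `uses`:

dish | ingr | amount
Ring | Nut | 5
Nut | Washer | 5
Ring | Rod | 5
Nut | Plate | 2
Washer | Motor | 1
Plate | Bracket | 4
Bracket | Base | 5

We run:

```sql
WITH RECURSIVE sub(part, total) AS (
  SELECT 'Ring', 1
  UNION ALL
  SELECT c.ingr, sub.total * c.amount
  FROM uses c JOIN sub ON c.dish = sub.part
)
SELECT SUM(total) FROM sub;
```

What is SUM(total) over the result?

311

Base: (Ring, total=1).
Iteration 1: components of {Ring} -> Nut = 1*5 = 5, Rod = 1*5 = 5.
Iteration 2: components of {Nut,Rod} -> Plate = 5*2 = 10, Washer = 5*5 = 25.
Iteration 3: components of {Plate,Washer} -> Bracket = 10*4 = 40, Motor = 25*1 = 25.
Iteration 4: components of {Bracket,Motor} -> Base = 40*5 = 200.
Iteration 5: no further components; recursion stops.
SUM(total) = 1 + 5 + 5 + 25 + 10 + 25 + 40 + 200 = 311.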